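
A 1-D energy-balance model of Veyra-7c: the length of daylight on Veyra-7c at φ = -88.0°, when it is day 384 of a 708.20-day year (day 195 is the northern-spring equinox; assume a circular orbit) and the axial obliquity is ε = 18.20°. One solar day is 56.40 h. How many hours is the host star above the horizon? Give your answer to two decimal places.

0.00 h

Solar longitude: λ_s = 360° × (384 − 195)/708.20 = 96.075°.
sin δ = sin 18.20° × sin 96.075° = 0.31058, so δ = +18.094°.
cos H₀ = −tan φ · tan δ = 9.3566 ≥ 1, so the host star never rises (polar night) and H₀ = 0.
Daylight = 2H₀/(2π) × 56.40 h = (0.0000/π) × 56.40 = 0.00 h.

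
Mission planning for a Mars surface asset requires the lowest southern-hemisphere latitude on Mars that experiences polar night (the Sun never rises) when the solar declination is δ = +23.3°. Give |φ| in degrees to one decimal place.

|φ| = 66.7°

Polar night requires cos H₀ = −tan φ tan δ ≥ 1, i.e. tan φ tan δ ≤ −1.
The boundary is |tan φ| · |tan δ| = 1, so |φ| = 90° − |δ| = 90° − 23.3° = 66.7° in the southern hemisphere.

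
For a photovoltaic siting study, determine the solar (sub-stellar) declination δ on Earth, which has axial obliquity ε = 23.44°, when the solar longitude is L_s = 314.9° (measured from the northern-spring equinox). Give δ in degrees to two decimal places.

δ = -16.37°

sin δ = sin ε · sin L_s = sin 23.44° × sin 314.9° = -0.281769.
δ = arcsin(-0.281769) = -16.37°.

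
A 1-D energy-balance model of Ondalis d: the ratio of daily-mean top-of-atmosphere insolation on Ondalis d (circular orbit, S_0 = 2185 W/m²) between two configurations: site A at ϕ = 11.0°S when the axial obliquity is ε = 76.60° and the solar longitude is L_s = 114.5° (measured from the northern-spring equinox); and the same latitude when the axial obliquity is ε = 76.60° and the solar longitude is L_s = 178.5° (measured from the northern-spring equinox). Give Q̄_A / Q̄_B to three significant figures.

Q̄_A / Q̄_B ≈ 0.229

— Configuration A (ϕ=-11.0°):
Solar declination: sin δ = sin ε · sin L_s = sin 76.60° × sin 114.5° = 0.88519, so δ = +62.275°.
cos h₀ = −tan(-11.0°) tan(+62.275°) = 0.3698, h₀ = 1.1920 rad.
Bracket: h₀ sin ϕ sin δ + cos ϕ cos δ sin h₀ = 1.1920×-0.19081×0.88519 + 0.98163×0.46523×0.92909 = -0.201332 + 0.424300 = 0.222968.
Q̄ = (S_0/π) × [bracket] = (2185/π) × 0.222968 = 155.08 W/m².
— Configuration B (ϕ=-11.0°):
Solar declination: sin δ = sin ε · sin L_s = sin 76.60° × sin 178.5° = 0.02546, so δ = +1.459°.
cos h₀ = −tan(-11.0°) tan(+1.459°) = 0.0050, h₀ = 1.5658 rad.
Bracket: h₀ sin ϕ sin δ + cos ϕ cos δ sin h₀ = 1.5658×-0.19081×0.02546 + 0.98163×0.99968×0.99999 = -0.007607 + 0.981306 = 0.973699.
Q̄ = (S_0/π) × [bracket] = (2185/π) × 0.973699 = 677.21 W/m².
Ratio Q̄_A / Q̄_B = 155.08 / 677.21 = 0.2290.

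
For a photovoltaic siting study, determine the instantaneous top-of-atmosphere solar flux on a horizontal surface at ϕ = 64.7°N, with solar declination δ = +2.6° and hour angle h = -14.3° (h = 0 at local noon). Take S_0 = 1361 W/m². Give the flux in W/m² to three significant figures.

cos θ_z = sin ϕ sin δ + cos ϕ cos δ cos h = 0.041012 + 0.413690 = 0.454702.
Flux = S_0 · cos θ_z = 1361 × 0.454702 = 618.8 W/m².

619 W/m²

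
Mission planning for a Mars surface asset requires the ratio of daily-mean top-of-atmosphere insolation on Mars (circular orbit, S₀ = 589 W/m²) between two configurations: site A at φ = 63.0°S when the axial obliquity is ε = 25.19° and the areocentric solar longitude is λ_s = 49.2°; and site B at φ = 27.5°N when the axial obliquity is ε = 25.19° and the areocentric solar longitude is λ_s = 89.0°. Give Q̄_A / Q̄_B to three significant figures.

— Configuration A (φ=-63.0°):
sin δ = sin 25.19° × sin 49.2° = 0.32219, so δ = +18.796°.
cos H₀ = −tan(-63.0°) tan(+18.796°) = 0.6680, H₀ = 0.8393 rad.
Bracket: H₀ sin φ sin δ + cos φ cos δ sin H₀ = 0.8393×-0.89101×0.32219 + 0.45399×0.94667×0.74420 = -0.240942 + 0.319841 = 0.078899.
Q̄ = (S₀/π) × [bracket] = (589/π) × 0.078899 = 14.792 W/m².
— Configuration B (φ=+27.5°):
sin δ = sin 25.19° × sin 89.0° = 0.42556, so δ = +25.186°.
cos H₀ = −tan(+27.5°) tan(+25.186°) = -0.2448, H₀ = 1.8181 rad.
Bracket: H₀ sin φ sin δ + cos φ cos δ sin H₀ = 1.8181×0.46175×0.42556 + 0.88701×0.90493×0.96957 = 0.357261 + 0.778256 = 1.135517.
Q̄ = (S₀/π) × [bracket] = (589/π) × 1.135517 = 212.89 W/m².
Ratio Q̄_A / Q̄_B = 14.792 / 212.89 = 0.06948.

Q̄_A / Q̄_B ≈ 0.0695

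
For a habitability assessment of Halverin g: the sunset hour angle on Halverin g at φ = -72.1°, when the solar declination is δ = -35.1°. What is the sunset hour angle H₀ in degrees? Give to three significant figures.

Sunrise equation: cos H₀ = −tan φ · tan δ = -2.1759 ≤ −1, so the host star never sets (polar day) and H₀ = π.

H₀ = 180°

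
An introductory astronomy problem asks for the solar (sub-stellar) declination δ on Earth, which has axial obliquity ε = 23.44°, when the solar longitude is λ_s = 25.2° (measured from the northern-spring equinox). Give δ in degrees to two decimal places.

sin δ = sin ε · sin λ_s = sin 23.44° × sin 25.2° = 0.169370.
δ = arcsin(0.169370) = +9.75°.

δ = +9.75°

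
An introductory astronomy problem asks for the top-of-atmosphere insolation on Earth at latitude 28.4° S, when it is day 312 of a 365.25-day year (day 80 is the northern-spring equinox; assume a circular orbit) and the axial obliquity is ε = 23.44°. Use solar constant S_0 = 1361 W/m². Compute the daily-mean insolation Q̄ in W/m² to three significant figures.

Q̄ ≈ 466 W/m²

Solar longitude: L_s = 360° × (312 − 80)/365.25 = 228.665°.
sin δ = sin 23.44° × sin 228.665° = -0.29869, so δ = -17.379°.
cos h₀ = −tan(-28.4°) tan(-17.379°) = -0.1692, h₀ = 1.7408 rad.
Bracket: h₀ sin ϕ sin δ + cos ϕ cos δ sin h₀ = 1.7408×-0.47562×-0.29869 + 0.87965×0.95435×0.98558 = 0.247303 + 0.827388 = 1.074691.
Q̄ = (S_0/π) × [bracket] = (1361/π) × 1.074691 = 465.6 W/m².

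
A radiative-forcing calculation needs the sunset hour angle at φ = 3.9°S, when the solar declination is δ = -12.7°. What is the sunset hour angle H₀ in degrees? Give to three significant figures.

H₀ = 90.9°

cos H₀ = −tan φ · tan δ = −tan(-3.9°) × tan(-12.700°) = -0.0154, so H₀ = 1.5862 rad = 90.88°.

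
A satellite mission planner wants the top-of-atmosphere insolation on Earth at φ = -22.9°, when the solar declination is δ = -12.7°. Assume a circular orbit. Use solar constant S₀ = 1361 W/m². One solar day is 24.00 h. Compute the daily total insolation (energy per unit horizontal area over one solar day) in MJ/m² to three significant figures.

cos H₀ = −tan(-22.9°) tan(-12.700°) = -0.0952, H₀ = 1.6661 rad.
Bracket: H₀ sin φ sin δ + cos φ cos δ sin H₀ = 1.6661×-0.38912×-0.21985 + 0.92119×0.97553×0.99546 = 0.142532 + 0.894569 = 1.037101.
Q̄ = (S₀/π) × [bracket] = (1361/π) × 1.037101 = 449.29 W/m².
Daily total = Q̄ × 24.00 h × 3600 s/h = 449.29 × 24.00 × 3600 / 10⁶ = 38.82 MJ/m².

38.8 MJ/m²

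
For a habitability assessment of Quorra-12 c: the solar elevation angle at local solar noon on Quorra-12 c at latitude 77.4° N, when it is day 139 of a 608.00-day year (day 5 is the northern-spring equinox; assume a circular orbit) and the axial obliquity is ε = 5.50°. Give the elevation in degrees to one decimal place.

Solar longitude: λ_s = 360° × (139 − 5)/608.00 = 79.342°.
sin δ = sin 5.50° × sin 79.342° = 0.09419, so δ = +5.405°.
At local noon the hour angle is zero, so the zenith angle equals |φ − δ| = |+77.4° − (+5.405°)| = 71.995°.
Elevation = 90° − 71.995° = 18.0°.

18.0°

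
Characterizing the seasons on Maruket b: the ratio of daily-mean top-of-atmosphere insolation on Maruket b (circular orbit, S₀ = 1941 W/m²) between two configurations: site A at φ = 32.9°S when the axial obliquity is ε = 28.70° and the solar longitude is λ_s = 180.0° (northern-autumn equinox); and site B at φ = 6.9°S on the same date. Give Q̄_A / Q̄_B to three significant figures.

Q̄_A / Q̄_B ≈ 0.846

— Configuration A (φ=-32.9°):
Solar declination: sin δ = sin ε · sin λ_s = sin 28.70° × sin 180.0° = 0.00000, so δ = +0.000°.
cos H₀ = −tan(-32.9°) tan(+0.000°) = 0.0000, H₀ = 1.5708 rad.
Bracket: H₀ sin φ sin δ + cos φ cos δ sin H₀ = 1.5708×-0.54317×0.00000 + 0.83962×1.00000×1.00000 = -0.000000 + 0.839620 = 0.839620.
Q̄ = (S₀/π) × [bracket] = (1941/π) × 0.839620 = 518.75 W/m².
— Configuration B (φ=-6.9°):
cos H₀ = −tan(-6.9°) tan(+0.000°) = 0.0000, H₀ = 1.5708 rad.
Bracket: H₀ sin φ sin δ + cos φ cos δ sin H₀ = 1.5708×-0.12014×0.00000 + 0.99276×1.00000×1.00000 = -0.000000 + 0.992760 = 0.992760.
Q̄ = (S₀/π) × [bracket] = (1941/π) × 0.992760 = 613.37 W/m².
Ratio Q̄_A / Q̄_B = 518.75 / 613.37 = 0.8457.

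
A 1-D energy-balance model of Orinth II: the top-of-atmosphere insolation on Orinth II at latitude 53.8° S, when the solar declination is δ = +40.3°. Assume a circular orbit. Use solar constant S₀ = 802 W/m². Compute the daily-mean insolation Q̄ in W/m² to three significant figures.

cos H₀ = −tan(-53.8°) tan(+40.300°) = 1.1587 ≥ 1 ⇒ polar night, H₀ = 0 and Q̄ = 0.

Q̄ ≈ 0.00 W/m²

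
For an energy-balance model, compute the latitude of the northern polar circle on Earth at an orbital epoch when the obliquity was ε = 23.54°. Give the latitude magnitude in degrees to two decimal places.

The polar circle is the lowest latitude that experiences at least one full rotation of continuous daylight at the northern-summer solstice; it lies at |ϕ| = 90° − ε = 90° − 23.54° = 66.46°.

66.46°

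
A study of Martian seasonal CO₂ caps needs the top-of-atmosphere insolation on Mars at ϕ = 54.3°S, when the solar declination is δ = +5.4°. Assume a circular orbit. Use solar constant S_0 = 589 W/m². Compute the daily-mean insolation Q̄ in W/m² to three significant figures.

cos h₀ = −tan(-54.3°) tan(+5.400°) = 0.1315, h₀ = 1.4389 rad.
Bracket: h₀ sin ϕ sin δ + cos ϕ cos δ sin h₀ = 1.4389×-0.81208×0.09411 + 0.58354×0.99556×0.99131 = -0.109968 + 0.575901 = 0.465933.
Q̄ = (S_0/π) × [bracket] = (589/π) × 0.465933 = 87.36 W/m².

Q̄ ≈ 87.4 W/m²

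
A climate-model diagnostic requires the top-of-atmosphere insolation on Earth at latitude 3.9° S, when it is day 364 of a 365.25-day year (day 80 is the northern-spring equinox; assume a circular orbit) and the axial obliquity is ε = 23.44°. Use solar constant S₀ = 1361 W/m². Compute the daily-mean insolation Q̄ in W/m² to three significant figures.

Q̄ ≈ 416 W/m²

Solar longitude: λ_s = 360° × (364 − 80)/365.25 = 279.918°.
sin δ = sin 23.44° × sin 279.918° = -0.39184, so δ = -23.069°.
cos H₀ = −tan(-3.9°) tan(-23.069°) = -0.0290, H₀ = 1.5998 rad.
Bracket: H₀ sin φ sin δ + cos φ cos δ sin H₀ = 1.5998×-0.06802×-0.39184 + 0.99768×0.92003×0.99958 = 0.042639 + 0.917510 = 0.960149.
Q̄ = (S₀/π) × [bracket] = (1361/π) × 0.960149 = 416.0 W/m².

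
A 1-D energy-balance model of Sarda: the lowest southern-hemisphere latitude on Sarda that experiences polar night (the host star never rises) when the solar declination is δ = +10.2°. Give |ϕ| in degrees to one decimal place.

Polar night requires cos h₀ = −tan ϕ tan δ ≥ 1, i.e. tan ϕ tan δ ≤ −1.
The boundary is |tan ϕ| · |tan δ| = 1, so |ϕ| = 90° − |δ| = 90° − 10.2° = 79.8° in the southern hemisphere.

|ϕ| = 79.8°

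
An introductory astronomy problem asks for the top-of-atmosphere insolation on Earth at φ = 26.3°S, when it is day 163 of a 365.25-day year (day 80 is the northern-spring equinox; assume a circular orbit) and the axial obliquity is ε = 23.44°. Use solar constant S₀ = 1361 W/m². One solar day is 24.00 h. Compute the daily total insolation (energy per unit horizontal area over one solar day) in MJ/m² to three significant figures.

Solar longitude: λ_s = 360° × (163 − 80)/365.25 = 81.807°.
sin δ = sin 23.44° × sin 81.807° = 0.39373, so δ = +23.187°.
cos H₀ = −tan(-26.3°) tan(+23.187°) = 0.2117, H₀ = 1.3575 rad.
Bracket: H₀ sin φ sin δ + cos φ cos δ sin H₀ = 1.3575×-0.44307×0.39373 + 0.89649×0.91923×0.97734 = -0.236816 + 0.805407 = 0.568591.
Q̄ = (S₀/π) × [bracket] = (1361/π) × 0.568591 = 246.32 W/m².
Daily total = Q̄ × 24.00 h × 3600 s/h = 246.32 × 24.00 × 3600 / 10⁶ = 21.28 MJ/m².

21.3 MJ/m²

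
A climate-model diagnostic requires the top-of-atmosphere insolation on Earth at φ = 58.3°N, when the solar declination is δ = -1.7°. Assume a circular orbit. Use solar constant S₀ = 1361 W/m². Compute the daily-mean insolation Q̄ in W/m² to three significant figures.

Q̄ ≈ 211 W/m²

cos H₀ = −tan(+58.3°) tan(-1.700°) = 0.0481, H₀ = 1.5227 rad.
Bracket: H₀ sin φ sin δ + cos φ cos δ sin H₀ = 1.5227×0.85081×-0.02967 + 0.52547×0.99956×0.99884 = -0.038438 + 0.524630 = 0.486192.
Q̄ = (S₀/π) × [bracket] = (1361/π) × 0.486192 = 210.6 W/m².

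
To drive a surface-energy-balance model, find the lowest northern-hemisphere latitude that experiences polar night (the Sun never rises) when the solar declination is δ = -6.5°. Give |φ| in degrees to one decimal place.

|φ| = 83.5°

Polar night requires cos H₀ = −tan φ tan δ ≥ 1, i.e. tan φ tan δ ≤ −1.
The boundary is |tan φ| · |tan δ| = 1, so |φ| = 90° − |δ| = 90° − 6.5° = 83.5° in the northern hemisphere.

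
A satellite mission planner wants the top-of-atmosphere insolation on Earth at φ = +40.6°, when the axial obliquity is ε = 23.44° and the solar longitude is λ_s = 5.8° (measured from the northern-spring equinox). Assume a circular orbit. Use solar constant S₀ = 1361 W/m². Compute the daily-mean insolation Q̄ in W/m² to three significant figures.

Solar declination: sin δ = sin ε · sin λ_s = sin 23.44° × sin 5.8° = 0.04020, so δ = +2.304°.
cos H₀ = −tan(+40.6°) tan(+2.304°) = -0.0345, H₀ = 1.6053 rad.
Bracket: H₀ sin φ sin δ + cos φ cos δ sin H₀ = 1.6053×0.65077×0.04020 + 0.75927×0.99919×0.99941 = 0.041996 + 0.758207 = 0.800203.
Q̄ = (S₀/π) × [bracket] = (1361/π) × 0.800203 = 346.7 W/m².

Q̄ ≈ 347 W/m²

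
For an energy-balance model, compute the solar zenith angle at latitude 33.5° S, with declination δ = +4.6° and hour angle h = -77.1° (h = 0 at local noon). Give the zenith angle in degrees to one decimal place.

cos θ_z = sin ϕ sin δ + cos ϕ cos δ cos h = -0.044265 + 0.185565 = 0.141300.
θ_z = arccos(0.141300) = 81.9°.

θ_z = 81.9°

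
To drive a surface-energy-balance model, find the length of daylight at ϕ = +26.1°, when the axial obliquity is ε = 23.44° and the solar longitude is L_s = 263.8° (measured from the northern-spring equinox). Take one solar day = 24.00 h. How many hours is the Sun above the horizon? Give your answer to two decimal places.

10.38 h

Solar declination: sin δ = sin ε · sin L_s = sin 23.44° × sin 263.8° = -0.39546, so δ = -23.295°.
cos h₀ = −tan ϕ · tan δ = −tan(+26.1°) × tan(-23.295°) = 0.2109, so h₀ = 1.3583 rad = 77.82°.
Daylight = 2h₀/(2π) × 24.00 h = (1.3583/π) × 24.00 = 10.38 h.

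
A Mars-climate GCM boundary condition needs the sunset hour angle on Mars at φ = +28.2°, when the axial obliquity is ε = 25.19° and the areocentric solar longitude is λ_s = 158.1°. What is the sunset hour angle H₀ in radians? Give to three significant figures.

sin δ = sin 25.19° × sin 158.1° = 0.15875, so δ = +9.134°.
cos H₀ = −tan φ · tan δ = −tan(+28.2°) × tan(+9.134°) = -0.0862, so H₀ = 1.6571 rad = 94.95°.

H₀ = 1.66 rad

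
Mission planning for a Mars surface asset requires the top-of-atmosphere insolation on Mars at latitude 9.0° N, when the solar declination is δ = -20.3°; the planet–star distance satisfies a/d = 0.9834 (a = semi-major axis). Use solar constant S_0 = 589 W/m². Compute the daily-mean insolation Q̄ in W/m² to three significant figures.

cos h₀ = −tan(+9.0°) tan(-20.300°) = 0.0586, h₀ = 1.5122 rad.
Bracket: h₀ sin ϕ sin δ + cos ϕ cos δ sin h₀ = 1.5122×0.15643×-0.34694 + 0.98769×0.93789×0.99828 = -0.082070 + 0.924751 = 0.842681.
Inverse-square distance factor (a/d)² = 0.9834² = 0.967076.
Q̄ = (S_0/π) × 0.967076 × [bracket] = (589/π) × 0.967076 × 0.842681 = 152.8 W/m².

Q̄ ≈ 153 W/m²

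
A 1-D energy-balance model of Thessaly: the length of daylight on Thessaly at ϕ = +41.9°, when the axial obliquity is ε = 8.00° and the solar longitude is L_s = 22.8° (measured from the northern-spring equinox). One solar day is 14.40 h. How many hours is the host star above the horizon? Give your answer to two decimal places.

Solar declination: sin δ = sin ε · sin L_s = sin 8.00° × sin 22.8° = 0.05393, so δ = +3.092°.
cos h₀ = −tan ϕ · tan δ = −tan(+41.9°) × tan(+3.092°) = -0.0485, so h₀ = 1.6193 rad = 92.78°.
Daylight = 2h₀/(2π) × 14.40 h = (1.6193/π) × 14.40 = 7.42 h.

7.42 h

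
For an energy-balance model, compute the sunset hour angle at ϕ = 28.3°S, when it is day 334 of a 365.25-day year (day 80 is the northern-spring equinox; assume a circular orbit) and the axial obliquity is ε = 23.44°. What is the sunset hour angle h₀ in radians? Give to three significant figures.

h₀ = 1.79 rad

Solar longitude: L_s = 360° × (334 − 80)/365.25 = 250.349°.
sin δ = sin 23.44° × sin 250.349° = -0.37462, so δ = -22.001°.
cos h₀ = −tan ϕ · tan δ = −tan(-28.3°) × tan(-22.001°) = -0.2176, so h₀ = 1.7901 rad = 102.57°.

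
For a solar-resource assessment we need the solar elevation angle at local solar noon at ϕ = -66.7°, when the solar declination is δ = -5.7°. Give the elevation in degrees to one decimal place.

At local noon the hour angle is zero, so the zenith angle equals |ϕ − δ| = |-66.7° − (-5.700°)| = 61.000°.
Elevation = 90° − 61.000° = 29.0°.

29.0°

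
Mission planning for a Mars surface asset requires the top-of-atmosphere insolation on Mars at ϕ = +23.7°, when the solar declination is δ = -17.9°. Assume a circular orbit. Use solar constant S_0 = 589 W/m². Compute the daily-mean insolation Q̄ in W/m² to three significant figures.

cos h₀ = −tan(+23.7°) tan(-17.900°) = 0.1418, h₀ = 1.4285 rad.
Bracket: h₀ sin ϕ sin δ + cos ϕ cos δ sin h₀ = 1.4285×0.40195×-0.30736 + 0.91566×0.95159×0.98990 = -0.176482 + 0.862532 = 0.686050.
Q̄ = (S_0/π) × [bracket] = (589/π) × 0.686050 = 128.6 W/m².

Q̄ ≈ 129 W/m²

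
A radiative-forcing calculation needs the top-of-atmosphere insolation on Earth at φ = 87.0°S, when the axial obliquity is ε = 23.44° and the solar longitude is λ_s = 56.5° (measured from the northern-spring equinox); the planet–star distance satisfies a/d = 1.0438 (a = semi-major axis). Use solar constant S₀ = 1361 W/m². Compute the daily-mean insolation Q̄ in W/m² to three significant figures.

Solar declination: sin δ = sin ε · sin λ_s = sin 23.44° × sin 56.5° = 0.33171, so δ = +19.373°.
cos H₀ = −tan(-87.0°) tan(+19.373°) = 6.7093 ≥ 1 ⇒ polar night, H₀ = 0 and Q̄ = 0.
Inverse-square distance factor (a/d)² = 1.0438² = 1.089518.

Q̄ ≈ 0.00 W/m²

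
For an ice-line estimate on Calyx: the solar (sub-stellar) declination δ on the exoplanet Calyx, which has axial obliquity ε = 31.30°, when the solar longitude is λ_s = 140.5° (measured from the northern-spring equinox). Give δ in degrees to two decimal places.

sin δ = sin ε · sin λ_s = sin 31.30° × sin 140.5° = 0.330455.
δ = arcsin(0.330455) = +19.30°.

δ = +19.30°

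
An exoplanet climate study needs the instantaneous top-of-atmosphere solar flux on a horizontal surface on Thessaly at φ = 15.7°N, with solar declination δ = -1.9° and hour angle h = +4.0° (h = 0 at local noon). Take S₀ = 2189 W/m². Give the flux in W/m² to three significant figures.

cos θ_z = sin φ sin δ + cos φ cos δ cos h = -0.008972 + 0.959819 = 0.950847.
Flux = S₀ · cos θ_z = 2189 × 0.950847 = 2081 W/m².

2.08e+03 W/m²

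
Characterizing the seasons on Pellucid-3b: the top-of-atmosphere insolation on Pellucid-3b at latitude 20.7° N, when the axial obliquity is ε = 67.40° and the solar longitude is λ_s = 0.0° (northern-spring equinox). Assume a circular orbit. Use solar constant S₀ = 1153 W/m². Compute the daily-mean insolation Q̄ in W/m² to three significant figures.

Q̄ ≈ 343 W/m²

Solar declination: sin δ = sin ε · sin λ_s = sin 67.40° × sin 0.0° = 0.00000, so δ = +0.000°.
cos H₀ = −tan(+20.7°) tan(+0.000°) = -0.0000, H₀ = 1.5708 rad.
Bracket: H₀ sin φ sin δ + cos φ cos δ sin H₀ = 1.5708×0.35347×0.00000 + 0.93544×1.00000×1.00000 = 0.000000 + 0.935440 = 0.935440.
Q̄ = (S₀/π) × [bracket] = (1153/π) × 0.935440 = 343.3 W/m².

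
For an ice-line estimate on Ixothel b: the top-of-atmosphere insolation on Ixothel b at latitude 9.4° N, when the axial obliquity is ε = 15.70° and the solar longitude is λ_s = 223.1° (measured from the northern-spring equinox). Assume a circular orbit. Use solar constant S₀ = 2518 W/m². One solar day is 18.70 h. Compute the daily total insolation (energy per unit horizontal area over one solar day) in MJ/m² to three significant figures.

49.8 MJ/m²

Solar declination: sin δ = sin ε · sin λ_s = sin 15.70° × sin 223.1° = -0.18489, so δ = -10.655°.
cos H₀ = −tan(+9.4°) tan(-10.655°) = 0.0311, H₀ = 1.5396 rad.
Bracket: H₀ sin φ sin δ + cos φ cos δ sin H₀ = 1.5396×0.16333×-0.18489 + 0.98657×0.98276×0.99951 = -0.046493 + 0.969086 = 0.922593.
Q̄ = (S₀/π) × [bracket] = (2518/π) × 0.922593 = 739.46 W/m².
Daily total = Q̄ × 18.70 h × 3600 s/h = 739.46 × 18.70 × 3600 / 10⁶ = 49.78 MJ/m².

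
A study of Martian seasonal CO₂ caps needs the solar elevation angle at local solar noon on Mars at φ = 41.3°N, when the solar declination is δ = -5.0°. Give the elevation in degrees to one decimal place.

At local noon the hour angle is zero, so the zenith angle equals |φ − δ| = |+41.3° − (-5.000°)| = 46.300°.
Elevation = 90° − 46.300° = 43.7°.

43.7°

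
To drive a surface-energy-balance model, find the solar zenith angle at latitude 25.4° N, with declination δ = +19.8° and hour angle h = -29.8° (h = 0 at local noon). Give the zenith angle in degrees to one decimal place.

θ_z = 28.0°

cos θ_z = sin ϕ sin δ + cos ϕ cos δ cos h = 0.145297 + 0.737541 = 0.882838.
θ_z = arccos(0.882838) = 28.0°.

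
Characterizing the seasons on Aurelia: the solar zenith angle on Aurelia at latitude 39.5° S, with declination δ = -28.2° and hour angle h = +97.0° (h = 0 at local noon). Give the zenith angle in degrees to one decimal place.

θ_z = 77.4°

cos θ_z = sin φ sin δ + cos φ cos δ cos h = 0.300579 + -0.082875 = 0.217704.
θ_z = arccos(0.217704) = 77.4°.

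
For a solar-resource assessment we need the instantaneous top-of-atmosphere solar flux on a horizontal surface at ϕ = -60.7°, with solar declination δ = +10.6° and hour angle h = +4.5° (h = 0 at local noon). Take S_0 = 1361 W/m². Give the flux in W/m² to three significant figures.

434 W/m²

cos θ_z = sin ϕ sin δ + cos ϕ cos δ cos h = -0.160418 + 0.479548 = 0.319130.
Flux = S_0 · cos θ_z = 1361 × 0.319130 = 434.3 W/m².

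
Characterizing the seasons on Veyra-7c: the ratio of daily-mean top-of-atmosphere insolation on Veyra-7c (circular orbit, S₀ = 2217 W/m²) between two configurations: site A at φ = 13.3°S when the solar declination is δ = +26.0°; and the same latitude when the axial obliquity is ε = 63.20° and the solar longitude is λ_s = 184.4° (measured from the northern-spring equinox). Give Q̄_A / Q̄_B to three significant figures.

— Configuration A (φ=-13.3°):
cos H₀ = −tan(-13.3°) tan(+26.000°) = 0.1153, H₀ = 1.4552 rad.
Bracket: H₀ sin φ sin δ + cos φ cos δ sin H₀ = 1.4552×-0.23005×0.43837 + 0.97318×0.89879×0.99333 = -0.146753 + 0.868850 = 0.722097.
Q̄ = (S₀/π) × [bracket] = (2217/π) × 0.722097 = 509.58 W/m².
— Configuration B (φ=-13.3°):
Solar declination: sin δ = sin ε · sin λ_s = sin 63.20° × sin 184.4° = -0.06848, so δ = -3.927°.
cos H₀ = −tan(-13.3°) tan(-3.927°) = -0.0162, H₀ = 1.5870 rad.
Bracket: H₀ sin φ sin δ + cos φ cos δ sin H₀ = 1.5870×-0.23005×-0.06848 + 0.97318×0.99765×0.99987 = 0.025001 + 0.970767 = 0.995768.
Q̄ = (S₀/π) × [bracket] = (2217/π) × 0.995768 = 702.71 W/m².
Ratio Q̄_A / Q̄_B = 509.58 / 702.71 = 0.7252.

Q̄_A / Q̄_B ≈ 0.725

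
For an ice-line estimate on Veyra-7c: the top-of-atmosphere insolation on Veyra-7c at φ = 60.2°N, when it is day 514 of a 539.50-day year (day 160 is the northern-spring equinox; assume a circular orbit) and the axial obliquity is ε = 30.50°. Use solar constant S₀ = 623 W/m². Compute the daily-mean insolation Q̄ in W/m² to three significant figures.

Q̄ ≈ 6.91 W/m²

Solar longitude: λ_s = 360° × (514 − 160)/539.50 = 236.219°.
sin δ = sin 30.50° × sin 236.219° = -0.42185, so δ = -24.951°.
cos H₀ = −tan(+60.2°) tan(-24.951°) = 0.8124, H₀ = 0.6225 rad.
Bracket: H₀ sin φ sin δ + cos φ cos δ sin H₀ = 0.6225×0.86777×-0.42185 + 0.49697×0.90667×0.58308 = -0.227878 + 0.262729 = 0.034851.
Q̄ = (S₀/π) × [bracket] = (623/π) × 0.034851 = 6.911 W/m².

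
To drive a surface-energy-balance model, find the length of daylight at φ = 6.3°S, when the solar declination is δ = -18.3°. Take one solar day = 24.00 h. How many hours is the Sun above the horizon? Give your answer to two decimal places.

cos H₀ = −tan φ · tan δ = −tan(-6.3°) × tan(-18.300°) = -0.0365, so H₀ = 1.6073 rad = 92.09°.
Daylight = 2H₀/(2π) × 24.00 h = (1.6073/π) × 24.00 = 12.28 h.

12.28 h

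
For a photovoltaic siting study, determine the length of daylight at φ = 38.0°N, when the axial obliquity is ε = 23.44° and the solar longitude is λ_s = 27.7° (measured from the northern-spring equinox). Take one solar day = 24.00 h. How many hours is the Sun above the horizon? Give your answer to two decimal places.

13.13 h

Solar declination: sin δ = sin ε · sin λ_s = sin 23.44° × sin 27.7° = 0.18491, so δ = +10.656°.
cos H₀ = −tan φ · tan δ = −tan(+38.0°) × tan(+10.656°) = -0.1470, so H₀ = 1.7183 rad = 98.45°.
Daylight = 2H₀/(2π) × 24.00 h = (1.7183/π) × 24.00 = 13.13 h.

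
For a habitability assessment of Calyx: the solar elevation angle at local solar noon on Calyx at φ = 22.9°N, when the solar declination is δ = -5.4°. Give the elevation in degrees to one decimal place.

At local noon the hour angle is zero, so the zenith angle equals |φ − δ| = |+22.9° − (-5.400°)| = 28.300°.
Elevation = 90° − 28.300° = 61.7°.

61.7°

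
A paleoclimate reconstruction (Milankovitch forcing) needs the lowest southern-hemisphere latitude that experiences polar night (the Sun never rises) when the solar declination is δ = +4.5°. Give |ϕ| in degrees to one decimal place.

|ϕ| = 85.5°

Polar night requires cos h₀ = −tan ϕ tan δ ≥ 1, i.e. tan ϕ tan δ ≤ −1.
The boundary is |tan ϕ| · |tan δ| = 1, so |ϕ| = 90° − |δ| = 90° − 4.5° = 85.5° in the southern hemisphere.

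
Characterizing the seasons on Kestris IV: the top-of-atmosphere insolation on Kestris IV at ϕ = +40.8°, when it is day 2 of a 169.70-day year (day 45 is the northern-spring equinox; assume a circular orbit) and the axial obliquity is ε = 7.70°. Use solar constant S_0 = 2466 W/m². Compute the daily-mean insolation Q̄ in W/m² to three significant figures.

Solar longitude: L_s = 360° × (2 − 45)/169.70 = -91.220°, i.e. -91.220° + 360° = 268.780°.
sin δ = sin 7.70° × sin 268.780° = -0.13396, so δ = -7.698°.
cos h₀ = −tan(+40.8°) tan(-7.698°) = 0.1167, h₀ = 1.4539 rad.
Bracket: h₀ sin ϕ sin δ + cos ϕ cos δ sin h₀ = 1.4539×0.65342×-0.13396 + 0.75700×0.99099×0.99317 = -0.127263 + 0.745056 = 0.617793.
Q̄ = (S_0/π) × [bracket] = (2466/π) × 0.617793 = 484.9 W/m².

Q̄ ≈ 485 W/m²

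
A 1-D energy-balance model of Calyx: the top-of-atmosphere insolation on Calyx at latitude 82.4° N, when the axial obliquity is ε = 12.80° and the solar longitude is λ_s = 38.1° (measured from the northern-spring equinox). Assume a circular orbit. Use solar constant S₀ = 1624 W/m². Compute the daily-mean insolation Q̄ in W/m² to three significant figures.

Q̄ ≈ 220 W/m²

Solar declination: sin δ = sin ε · sin λ_s = sin 12.80° × sin 38.1° = 0.13670, so δ = +7.857°.
cos H₀ = −tan(+82.4°) tan(+7.857°) = -1.0343 ≤ −1 ⇒ polar day, H₀ = π.
Bracket: H₀ sin φ sin δ + cos φ cos δ sin H₀ = 3.1416×0.99122×0.13670 + 0.13226×0.99061×0.00000 = 0.425686 + 0.000000 = 0.425686.
Q̄ = (S₀/π) × [bracket] = (1624/π) × 0.425686 = 220.1 W/m².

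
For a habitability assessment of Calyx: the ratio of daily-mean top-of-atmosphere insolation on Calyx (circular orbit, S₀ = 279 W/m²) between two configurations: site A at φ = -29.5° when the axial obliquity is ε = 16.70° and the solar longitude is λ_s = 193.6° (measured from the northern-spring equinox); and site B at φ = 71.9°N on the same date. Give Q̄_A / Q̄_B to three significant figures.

Q̄_A / Q̄_B ≈ 4.27

— Configuration A (φ=-29.5°):
Solar declination: sin δ = sin ε · sin λ_s = sin 16.70° × sin 193.6° = -0.06757, so δ = -3.874°.
cos H₀ = −tan(-29.5°) tan(-3.874°) = -0.0383, H₀ = 1.6091 rad.
Bracket: H₀ sin φ sin δ + cos φ cos δ sin H₀ = 1.6091×-0.49242×-0.06757 + 0.87036×0.99771×0.99927 = 0.053539 + 0.867733 = 0.921272.
Q̄ = (S₀/π) × [bracket] = (279/π) × 0.921272 = 81.817 W/m².
— Configuration B (φ=+71.9°):
cos H₀ = −tan(+71.9°) tan(-3.874°) = 0.2072, H₀ = 1.3621 rad.
Bracket: H₀ sin φ sin δ + cos φ cos δ sin H₀ = 1.3621×0.95052×-0.06757 + 0.31068×0.99771×0.97830 = -0.087483 + 0.303242 = 0.215759.
Q̄ = (S₀/π) × [bracket] = (279/π) × 0.215759 = 19.161 W/m².
Ratio Q̄_A / Q̄_B = 81.817 / 19.161 = 4.270.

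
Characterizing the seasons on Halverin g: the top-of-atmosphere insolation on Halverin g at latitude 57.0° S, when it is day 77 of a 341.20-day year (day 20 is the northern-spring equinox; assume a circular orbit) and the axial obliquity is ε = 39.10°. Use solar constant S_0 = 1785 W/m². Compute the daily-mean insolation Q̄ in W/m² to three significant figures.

Solar longitude: L_s = 360° × (77 − 20)/341.20 = 60.141°.
sin δ = sin 39.10° × sin 60.141° = 0.54695, so δ = +33.158°.
cos h₀ = −tan(-57.0°) tan(+33.158°) = 1.0061 ≥ 1 ⇒ polar night, h₀ = 0 and Q̄ = 0.

Q̄ ≈ 0.00 W/m²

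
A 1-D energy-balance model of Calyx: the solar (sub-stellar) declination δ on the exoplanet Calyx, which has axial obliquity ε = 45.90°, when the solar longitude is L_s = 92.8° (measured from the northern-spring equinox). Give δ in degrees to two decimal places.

δ = +45.83°

sin δ = sin ε · sin L_s = sin 45.90° × sin 92.8° = 0.717269.
δ = arcsin(0.717269) = +45.83°.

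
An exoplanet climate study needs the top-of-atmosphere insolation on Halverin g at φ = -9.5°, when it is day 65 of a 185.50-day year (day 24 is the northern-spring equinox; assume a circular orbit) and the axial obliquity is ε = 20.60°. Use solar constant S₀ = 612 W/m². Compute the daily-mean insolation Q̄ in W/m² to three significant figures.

Solar longitude: λ_s = 360° × (65 − 24)/185.50 = 79.569°.
sin δ = sin 20.60° × sin 79.569° = 0.34603, so δ = +20.244°.
cos H₀ = −tan(-9.5°) tan(+20.244°) = 0.0617, H₀ = 1.5090 rad.
Bracket: H₀ sin φ sin δ + cos φ cos δ sin H₀ = 1.5090×-0.16505×0.34603 + 0.98629×0.93822×0.99809 = -0.086182 + 0.923590 = 0.837408.
Q̄ = (S₀/π) × [bracket] = (612/π) × 0.837408 = 163.1 W/m².

Q̄ ≈ 163 W/m²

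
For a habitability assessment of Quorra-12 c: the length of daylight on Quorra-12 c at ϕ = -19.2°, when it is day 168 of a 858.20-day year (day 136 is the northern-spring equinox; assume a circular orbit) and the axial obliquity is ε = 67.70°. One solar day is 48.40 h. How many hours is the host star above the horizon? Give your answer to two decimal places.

23.02 h

Solar longitude: L_s = 360° × (168 − 136)/858.20 = 13.423°.
sin δ = sin 67.70° × sin 13.423° = 0.21478, so δ = +12.403°.
cos h₀ = −tan ϕ · tan δ = −tan(-19.2°) × tan(+12.403°) = 0.0766, so h₀ = 1.4941 rad = 85.61°.
Daylight = 2h₀/(2π) × 48.40 h = (1.4941/π) × 48.40 = 23.02 h.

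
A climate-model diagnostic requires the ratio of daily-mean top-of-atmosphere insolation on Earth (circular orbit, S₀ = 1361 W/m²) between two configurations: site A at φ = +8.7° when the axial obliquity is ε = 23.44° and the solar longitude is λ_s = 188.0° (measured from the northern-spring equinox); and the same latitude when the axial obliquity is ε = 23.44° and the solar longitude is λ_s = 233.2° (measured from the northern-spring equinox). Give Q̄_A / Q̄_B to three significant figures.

— Configuration A (φ=+8.7°):
Solar declination: sin δ = sin ε · sin λ_s = sin 23.44° × sin 188.0° = -0.05536, so δ = -3.174°.
cos H₀ = −tan(+8.7°) tan(-3.174°) = 0.0085, H₀ = 1.5623 rad.
Bracket: H₀ sin φ sin δ + cos φ cos δ sin H₀ = 1.5623×0.15126×-0.05536 + 0.98849×0.99847×0.99996 = -0.013082 + 0.986938 = 0.973856.
Q̄ = (S₀/π) × [bracket] = (1361/π) × 0.973856 = 421.89 W/m².
— Configuration B (φ=+8.7°):
Solar declination: sin δ = sin ε · sin λ_s = sin 23.44° × sin 233.2° = -0.31852, so δ = -18.574°.
cos H₀ = −tan(+8.7°) tan(-18.574°) = 0.0514, H₀ = 1.5194 rad.
Bracket: H₀ sin φ sin δ + cos φ cos δ sin H₀ = 1.5194×0.15126×-0.31852 + 0.98849×0.94792×0.99868 = -0.073204 + 0.935773 = 0.862569.
Q̄ = (S₀/π) × [bracket] = (1361/π) × 0.862569 = 373.68 W/m².
Ratio Q̄_A / Q̄_B = 421.89 / 373.68 = 1.129.

Q̄_A / Q̄_B ≈ 1.13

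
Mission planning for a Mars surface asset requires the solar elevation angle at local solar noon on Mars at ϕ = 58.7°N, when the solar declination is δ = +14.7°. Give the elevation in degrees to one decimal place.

46.0°

At local noon the hour angle is zero, so the zenith angle equals |ϕ − δ| = |+58.7° − (+14.700°)| = 44.000°.
Elevation = 90° − 44.000° = 46.0°.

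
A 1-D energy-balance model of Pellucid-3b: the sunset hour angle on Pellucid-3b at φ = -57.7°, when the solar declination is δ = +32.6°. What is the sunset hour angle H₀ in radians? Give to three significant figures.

H₀ = 0.00 rad

cos H₀ = −tan φ · tan δ = 1.0116 ≥ 1, so the host star never rises (polar night) and H₀ = 0.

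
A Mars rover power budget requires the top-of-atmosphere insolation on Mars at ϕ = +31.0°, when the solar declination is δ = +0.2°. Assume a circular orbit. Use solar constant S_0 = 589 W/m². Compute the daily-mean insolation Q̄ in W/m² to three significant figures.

cos h₀ = −tan(+31.0°) tan(+0.200°) = -0.0021, h₀ = 1.5729 rad.
Bracket: h₀ sin ϕ sin δ + cos ϕ cos δ sin h₀ = 1.5729×0.51504×0.00349 + 0.85717×0.99999×1.00000 = 0.002827 + 0.857161 = 0.859988.
Q̄ = (S_0/π) × [bracket] = (589/π) × 0.859988 = 161.2 W/m².

Q̄ ≈ 161 W/m²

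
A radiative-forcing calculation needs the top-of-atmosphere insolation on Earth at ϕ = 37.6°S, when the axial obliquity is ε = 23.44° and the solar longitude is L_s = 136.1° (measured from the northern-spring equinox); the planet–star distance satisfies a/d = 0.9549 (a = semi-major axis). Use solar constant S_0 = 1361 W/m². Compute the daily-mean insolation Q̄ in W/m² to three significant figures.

Q̄ ≈ 204 W/m²

Solar declination: sin δ = sin ε · sin L_s = sin 23.44° × sin 136.1° = 0.27583, so δ = +16.011°.
cos h₀ = −tan(-37.6°) tan(+16.011°) = 0.2210, h₀ = 1.3480 rad.
Bracket: h₀ sin ϕ sin δ + cos ϕ cos δ sin h₀ = 1.3480×-0.61015×0.27583 + 0.79229×0.96121×0.97528 = -0.226865 + 0.742731 = 0.515866.
Inverse-square distance factor (a/d)² = 0.9549² = 0.911834.
Q̄ = (S_0/π) × 0.911834 × [bracket] = (1361/π) × 0.911834 × 0.515866 = 203.8 W/m².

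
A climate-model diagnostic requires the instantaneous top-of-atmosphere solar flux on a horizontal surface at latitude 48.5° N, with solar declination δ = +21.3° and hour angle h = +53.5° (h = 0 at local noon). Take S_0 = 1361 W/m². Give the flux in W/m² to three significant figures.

cos θ_z = sin ϕ sin δ + cos ϕ cos δ cos h = 0.272059 + 0.367218 = 0.639277.
Flux = S_0 · cos θ_z = 1361 × 0.639277 = 870.1 W/m².

870 W/m²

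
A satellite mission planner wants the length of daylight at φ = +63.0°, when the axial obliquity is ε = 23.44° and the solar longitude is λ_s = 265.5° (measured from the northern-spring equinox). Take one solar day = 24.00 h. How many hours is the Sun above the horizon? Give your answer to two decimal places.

4.27 h

Solar declination: sin δ = sin ε · sin λ_s = sin 23.44° × sin 265.5° = -0.39656, so δ = -23.363°.
cos H₀ = −tan φ · tan δ = −tan(+63.0°) × tan(-23.363°) = 0.8478, so H₀ = 0.5590 rad = 32.03°.
Daylight = 2H₀/(2π) × 24.00 h = (0.5590/π) × 24.00 = 4.27 h.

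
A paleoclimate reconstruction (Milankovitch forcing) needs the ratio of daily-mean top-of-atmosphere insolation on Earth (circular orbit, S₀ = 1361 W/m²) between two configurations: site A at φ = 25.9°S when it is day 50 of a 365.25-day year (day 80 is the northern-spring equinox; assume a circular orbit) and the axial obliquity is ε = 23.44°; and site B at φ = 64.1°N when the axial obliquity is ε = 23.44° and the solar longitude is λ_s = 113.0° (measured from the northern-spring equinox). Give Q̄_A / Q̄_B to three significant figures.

— Configuration A (φ=-25.9°):
Solar longitude: λ_s = 360° × (50 − 80)/365.25 = -29.569°, i.e. -29.569° + 360° = 330.431°.
sin δ = sin 23.44° × sin 330.431° = -0.19630, so δ = -11.320°.
cos H₀ = −tan(-25.9°) tan(-11.320°) = -0.0972, H₀ = 1.6682 rad.
Bracket: H₀ sin φ sin δ + cos φ cos δ sin H₀ = 1.6682×-0.43680×-0.19630 + 0.89956×0.98054×0.99526 = 0.143038 + 0.877874 = 1.020912.
Q̄ = (S₀/π) × [bracket] = (1361/π) × 1.020912 = 442.28 W/m².
— Configuration B (φ=+64.1°):
Solar declination: sin δ = sin ε · sin λ_s = sin 23.44° × sin 113.0° = 0.36617, so δ = +21.479°.
cos H₀ = −tan(+64.1°) tan(+21.479°) = -0.8104, H₀ = 2.5156 rad.
Bracket: H₀ sin φ sin δ + cos φ cos δ sin H₀ = 2.5156×0.89956×0.36617 + 0.43680×0.93055×0.58592 = 0.828618 + 0.238156 = 1.066774.
Q̄ = (S₀/π) × [bracket] = (1361/π) × 1.066774 = 462.15 W/m².
Ratio Q̄_A / Q̄_B = 442.28 / 462.15 = 0.9570.

Q̄_A / Q̄_B ≈ 0.957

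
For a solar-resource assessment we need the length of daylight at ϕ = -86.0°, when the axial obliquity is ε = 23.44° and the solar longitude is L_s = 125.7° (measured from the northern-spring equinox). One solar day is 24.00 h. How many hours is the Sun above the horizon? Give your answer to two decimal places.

0.00 h

Solar declination: sin δ = sin ε · sin L_s = sin 23.44° × sin 125.7° = 0.32304, so δ = +18.847°.
cos h₀ = −tan ϕ · tan δ = 4.8814 ≥ 1, so the Sun never rises (polar night) and h₀ = 0.
Daylight = 2h₀/(2π) × 24.00 h = (0.0000/π) × 24.00 = 0.00 h.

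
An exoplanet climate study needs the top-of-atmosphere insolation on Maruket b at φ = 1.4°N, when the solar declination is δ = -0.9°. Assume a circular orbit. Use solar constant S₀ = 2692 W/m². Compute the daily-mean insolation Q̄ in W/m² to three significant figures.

Q̄ ≈ 856 W/m²

cos H₀ = −tan(+1.4°) tan(-0.900°) = 0.0004, H₀ = 1.5704 rad.
Bracket: H₀ sin φ sin δ + cos φ cos δ sin H₀ = 1.5704×0.02443×-0.01571 + 0.99970×0.99988×1.00000 = -0.000603 + 0.999580 = 0.998977.
Q̄ = (S₀/π) × [bracket] = (2692/π) × 0.998977 = 856.0 W/m².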